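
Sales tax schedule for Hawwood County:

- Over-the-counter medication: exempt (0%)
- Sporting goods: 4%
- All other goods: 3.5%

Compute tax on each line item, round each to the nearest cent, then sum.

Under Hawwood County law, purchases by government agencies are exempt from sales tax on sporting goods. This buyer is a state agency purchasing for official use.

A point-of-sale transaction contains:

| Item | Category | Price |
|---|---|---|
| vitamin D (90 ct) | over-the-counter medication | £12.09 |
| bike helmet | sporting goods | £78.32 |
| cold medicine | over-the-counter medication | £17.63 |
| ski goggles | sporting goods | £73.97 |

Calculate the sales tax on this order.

Vitamin D (90 ct) £12.09: over-the-counter medication → 0% → £0.00
Bike helmet £78.32: sporting goods, buyer-exempt → 0% → £0.00
Cold medicine £17.63: over-the-counter medication → 0% → £0.00
Ski goggles £73.97: sporting goods, buyer-exempt → 0% → £0.00
Total tax = £0.00

£0.00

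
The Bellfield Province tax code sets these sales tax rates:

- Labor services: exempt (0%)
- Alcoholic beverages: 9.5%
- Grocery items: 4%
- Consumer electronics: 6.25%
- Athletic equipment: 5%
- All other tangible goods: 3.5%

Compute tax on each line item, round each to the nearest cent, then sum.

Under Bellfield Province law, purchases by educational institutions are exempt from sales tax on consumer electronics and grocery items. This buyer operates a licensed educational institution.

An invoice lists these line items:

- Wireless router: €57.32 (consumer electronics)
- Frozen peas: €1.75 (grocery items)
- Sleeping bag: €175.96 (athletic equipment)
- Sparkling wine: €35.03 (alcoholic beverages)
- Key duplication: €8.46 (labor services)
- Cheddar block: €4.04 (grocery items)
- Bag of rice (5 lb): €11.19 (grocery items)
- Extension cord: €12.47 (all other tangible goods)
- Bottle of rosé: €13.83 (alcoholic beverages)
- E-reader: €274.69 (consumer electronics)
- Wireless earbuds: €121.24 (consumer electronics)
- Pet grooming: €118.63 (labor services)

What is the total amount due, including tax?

Wireless router €57.32: consumer electronics, buyer-exempt → 0% → €0.00
Frozen peas €1.75: grocery items, buyer-exempt → 0% → €0.00
Sleeping bag €175.96: athletic equipment → 5% → €8.80
Sparkling wine €35.03: alcoholic beverages → 9.5% → €3.33
Key duplication €8.46: labor services → 0% → €0.00
Cheddar block €4.04: grocery items, buyer-exempt → 0% → €0.00
Bag of rice (5 lb) €11.19: grocery items, buyer-exempt → 0% → €0.00
Extension cord €12.47: all other tangible goods → 3.5% → €0.44
Bottle of rosé €13.83: alcoholic beverages → 9.5% → €1.31
E-reader €274.69: consumer electronics, buyer-exempt → 0% → €0.00
Wireless earbuds €121.24: consumer electronics, buyer-exempt → 0% → €0.00
Pet grooming €118.63: labor services → 0% → €0.00
Subtotal = €834.61; tax = €13.88; total due = €848.49

€848.49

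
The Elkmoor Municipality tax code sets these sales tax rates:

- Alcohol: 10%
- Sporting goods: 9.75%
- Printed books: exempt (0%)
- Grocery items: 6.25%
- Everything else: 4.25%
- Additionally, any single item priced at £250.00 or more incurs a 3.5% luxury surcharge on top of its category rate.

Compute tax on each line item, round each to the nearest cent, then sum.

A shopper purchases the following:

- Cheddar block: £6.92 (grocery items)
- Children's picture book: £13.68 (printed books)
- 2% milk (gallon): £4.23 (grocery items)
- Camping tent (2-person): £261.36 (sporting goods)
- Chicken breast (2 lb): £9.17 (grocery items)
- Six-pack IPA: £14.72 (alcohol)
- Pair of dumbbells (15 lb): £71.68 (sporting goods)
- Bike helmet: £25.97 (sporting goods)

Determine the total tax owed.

£46.88

Cheddar block £6.92: grocery items → 6.25% → £0.43
Children's picture book £13.68: printed books → 0% → £0.00
2% milk (gallon) £4.23: grocery items → 6.25% → £0.26
Camping tent (2-person) £261.36: sporting goods → 9.75% + 3.5% surcharge = 13.25% → £34.63
Chicken breast (2 lb) £9.17: grocery items → 6.25% → £0.57
Six-pack IPA £14.72: alcohol → 10% → £1.47
Pair of dumbbells (15 lb) £71.68: sporting goods → 9.75% → £6.99
Bike helmet £25.97: sporting goods → 9.75% → £2.53
Total tax = £0.43 + £0.26 + £34.63 + £0.57 + £1.47 + £6.99 + £2.53 = £46.88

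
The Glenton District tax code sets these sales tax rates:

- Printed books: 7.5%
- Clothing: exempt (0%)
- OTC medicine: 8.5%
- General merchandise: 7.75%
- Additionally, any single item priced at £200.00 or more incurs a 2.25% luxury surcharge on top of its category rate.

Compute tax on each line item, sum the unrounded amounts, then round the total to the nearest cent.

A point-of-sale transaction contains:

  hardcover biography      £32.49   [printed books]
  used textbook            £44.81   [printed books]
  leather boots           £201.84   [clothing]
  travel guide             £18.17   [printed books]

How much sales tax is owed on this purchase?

£11.70

Hardcover biography £32.49: printed books → 7.5% → £2.43675
Used textbook £44.81: printed books → 7.5% → £3.36075
Leather boots £201.84: clothing → 0% + 2.25% surcharge = 2.25% → £4.5414
Travel guide £18.17: printed books → 7.5% → £1.36275
Unrounded tax sum = £11.70165 → £11.70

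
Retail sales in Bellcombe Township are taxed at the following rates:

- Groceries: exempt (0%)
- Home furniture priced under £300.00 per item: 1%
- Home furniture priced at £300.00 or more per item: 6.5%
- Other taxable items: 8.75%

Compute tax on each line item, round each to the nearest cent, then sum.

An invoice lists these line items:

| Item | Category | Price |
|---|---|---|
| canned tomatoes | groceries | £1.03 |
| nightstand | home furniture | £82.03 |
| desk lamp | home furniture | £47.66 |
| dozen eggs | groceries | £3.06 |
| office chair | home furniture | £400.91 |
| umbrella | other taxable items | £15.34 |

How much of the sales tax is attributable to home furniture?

£27.36

Nightstand £82.03: home furniture, under £300.00 → 1% → £0.82
Desk lamp £47.66: home furniture, under £300.00 → 1% → £0.48
Office chair £400.91: home furniture, £300.00 or more → 6.5% → £26.06
Tax on home furniture = £0.82 + £0.48 + £26.06 = £27.36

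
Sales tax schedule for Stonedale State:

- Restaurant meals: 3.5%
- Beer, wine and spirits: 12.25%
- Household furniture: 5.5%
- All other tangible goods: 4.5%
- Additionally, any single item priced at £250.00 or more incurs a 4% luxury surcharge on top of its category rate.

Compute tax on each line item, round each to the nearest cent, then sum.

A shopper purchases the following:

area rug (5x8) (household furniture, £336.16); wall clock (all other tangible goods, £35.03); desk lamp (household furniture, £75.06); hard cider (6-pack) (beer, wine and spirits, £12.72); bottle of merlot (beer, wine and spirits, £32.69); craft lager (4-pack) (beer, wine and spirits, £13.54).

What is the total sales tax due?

Area rug (5x8) £336.16: household furniture → 5.5% + 4% surcharge = 9.5% → £31.94
Wall clock £35.03: all other tangible goods → 4.5% → £1.58
Desk lamp £75.06: household furniture → 5.5% → £4.13
Hard cider (6-pack) £12.72: beer, wine and spirits → 12.25% → £1.56
Bottle of merlot £32.69: beer, wine and spirits → 12.25% → £4.00
Craft lager (4-pack) £13.54: beer, wine and spirits → 12.25% → £1.66
Total tax = £31.94 + £1.58 + £4.13 + £1.56 + £4.00 + £1.66 = £44.87

£44.87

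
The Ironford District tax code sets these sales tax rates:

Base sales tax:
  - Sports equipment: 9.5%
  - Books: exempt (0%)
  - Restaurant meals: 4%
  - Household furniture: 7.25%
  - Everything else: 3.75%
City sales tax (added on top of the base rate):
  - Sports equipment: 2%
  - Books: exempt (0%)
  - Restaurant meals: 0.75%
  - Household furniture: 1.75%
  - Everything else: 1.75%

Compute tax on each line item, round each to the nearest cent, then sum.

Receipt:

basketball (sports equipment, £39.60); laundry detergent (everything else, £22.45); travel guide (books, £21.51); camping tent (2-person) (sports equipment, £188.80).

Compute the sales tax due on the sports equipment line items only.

£26.26

Basketball £39.60: sports equipment → 9.5% + 2% city = 11.5% → £4.55
Camping tent (2-person) £188.80: sports equipment → 9.5% + 2% city = 11.5% → £21.71
Tax on sports equipment = £4.55 + £21.71 = £26.26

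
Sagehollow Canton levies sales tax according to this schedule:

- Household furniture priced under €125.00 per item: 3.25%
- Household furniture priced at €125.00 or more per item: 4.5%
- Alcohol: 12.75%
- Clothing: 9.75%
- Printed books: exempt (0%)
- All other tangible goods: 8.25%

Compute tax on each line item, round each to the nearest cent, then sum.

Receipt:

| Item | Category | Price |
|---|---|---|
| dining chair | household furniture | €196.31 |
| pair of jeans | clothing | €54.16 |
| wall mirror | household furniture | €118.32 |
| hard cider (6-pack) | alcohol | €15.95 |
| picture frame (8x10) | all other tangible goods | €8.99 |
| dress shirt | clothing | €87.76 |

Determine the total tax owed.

€29.29

Dining chair €196.31: household furniture, €125.00 or more → 4.5% → €8.83
Pair of jeans €54.16: clothing → 9.75% → €5.28
Wall mirror €118.32: household furniture, under €125.00 → 3.25% → €3.85
Hard cider (6-pack) €15.95: alcohol → 12.75% → €2.03
Picture frame (8x10) €8.99: all other tangible goods → 8.25% → €0.74
Dress shirt €87.76: clothing → 9.75% → €8.56
Total tax = €8.83 + €5.28 + €3.85 + €2.03 + €0.74 + €8.56 = €29.29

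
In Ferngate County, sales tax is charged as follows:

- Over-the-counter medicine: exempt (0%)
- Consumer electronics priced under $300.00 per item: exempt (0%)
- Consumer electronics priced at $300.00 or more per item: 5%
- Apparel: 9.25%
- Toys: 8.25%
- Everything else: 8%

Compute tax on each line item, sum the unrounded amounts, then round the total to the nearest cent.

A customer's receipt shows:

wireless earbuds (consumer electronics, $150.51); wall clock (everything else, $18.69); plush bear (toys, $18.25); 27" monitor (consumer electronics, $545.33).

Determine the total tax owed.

$30.27

Wireless earbuds $150.51: consumer electronics, under $300.00 → 0% → $0.00
Wall clock $18.69: everything else → 8% → $1.4952
Plush bear $18.25: toys → 8.25% → $1.505625
27" monitor $545.33: consumer electronics, $300.00 or more → 5% → $27.2665
Unrounded tax sum = $30.267325 → $30.27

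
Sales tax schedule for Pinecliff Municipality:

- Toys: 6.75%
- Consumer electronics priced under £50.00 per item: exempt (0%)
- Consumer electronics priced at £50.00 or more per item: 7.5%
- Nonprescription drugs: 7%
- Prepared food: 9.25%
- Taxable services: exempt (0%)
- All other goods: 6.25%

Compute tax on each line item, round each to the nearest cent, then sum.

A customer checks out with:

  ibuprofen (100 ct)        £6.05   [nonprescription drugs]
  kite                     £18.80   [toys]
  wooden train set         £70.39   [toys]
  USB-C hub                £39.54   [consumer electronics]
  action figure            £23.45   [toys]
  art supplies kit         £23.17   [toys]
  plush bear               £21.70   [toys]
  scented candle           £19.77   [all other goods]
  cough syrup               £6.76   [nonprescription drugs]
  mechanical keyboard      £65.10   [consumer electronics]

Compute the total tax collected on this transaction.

Ibuprofen (100 ct) £6.05: nonprescription drugs → 7% → £0.42
Kite £18.80: toys → 6.75% → £1.27
Wooden train set £70.39: toys → 6.75% → £4.75
USB-C hub £39.54: consumer electronics, under £50.00 → 0% → £0.00
Action figure £23.45: toys → 6.75% → £1.58
Art supplies kit £23.17: toys → 6.75% → £1.56
Plush bear £21.70: toys → 6.75% → £1.46
Scented candle £19.77: all other goods → 6.25% → £1.24
Cough syrup £6.76: nonprescription drugs → 7% → £0.47
Mechanical keyboard £65.10: consumer electronics, £50.00 or more → 7.5% → £4.88
Total tax = £0.42 + £1.27 + £4.75 + £1.58 + £1.56 + £1.46 + £1.24 + £0.47 + £4.88 = £17.63

£17.63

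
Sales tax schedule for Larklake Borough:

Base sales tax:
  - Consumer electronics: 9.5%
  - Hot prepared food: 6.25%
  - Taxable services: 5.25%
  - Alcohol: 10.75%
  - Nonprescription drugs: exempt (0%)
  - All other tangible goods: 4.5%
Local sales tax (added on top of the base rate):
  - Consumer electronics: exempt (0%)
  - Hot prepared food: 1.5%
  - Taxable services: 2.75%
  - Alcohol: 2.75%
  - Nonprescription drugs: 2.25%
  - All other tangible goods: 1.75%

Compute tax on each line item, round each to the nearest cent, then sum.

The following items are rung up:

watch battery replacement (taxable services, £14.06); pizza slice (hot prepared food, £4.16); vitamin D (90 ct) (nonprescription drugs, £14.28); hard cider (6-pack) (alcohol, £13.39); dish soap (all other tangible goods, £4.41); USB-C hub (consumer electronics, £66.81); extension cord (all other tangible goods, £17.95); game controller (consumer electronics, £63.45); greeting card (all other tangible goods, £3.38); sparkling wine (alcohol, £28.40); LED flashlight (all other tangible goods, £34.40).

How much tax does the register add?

£23.54

Watch battery replacement £14.06: taxable services → 5.25% + 2.75% local = 8% → £1.12
Pizza slice £4.16: hot prepared food → 6.25% + 1.5% local = 7.75% → £0.32
Vitamin D (90 ct) £14.28: nonprescription drugs → 0% + 2.25% local = 2.25% → £0.32
Hard cider (6-pack) £13.39: alcohol → 10.75% + 2.75% local = 13.5% → £1.81
Dish soap £4.41: all other tangible goods → 4.5% + 1.75% local = 6.25% → £0.28
USB-C hub £66.81: consumer electronics → 9.5% + 0% local = 9.5% → £6.35
Extension cord £17.95: all other tangible goods → 4.5% + 1.75% local = 6.25% → £1.12
Game controller £63.45: consumer electronics → 9.5% + 0% local = 9.5% → £6.03
Greeting card £3.38: all other tangible goods → 4.5% + 1.75% local = 6.25% → £0.21
Sparkling wine £28.40: alcohol → 10.75% + 2.75% local = 13.5% → £3.83
LED flashlight £34.40: all other tangible goods → 4.5% + 1.75% local = 6.25% → £2.15
Total tax = £1.12 + £0.32 + £0.32 + £1.81 + £0.28 + £6.35 + £1.12 + £6.03 + £0.21 + £3.83 + £2.15 = £23.54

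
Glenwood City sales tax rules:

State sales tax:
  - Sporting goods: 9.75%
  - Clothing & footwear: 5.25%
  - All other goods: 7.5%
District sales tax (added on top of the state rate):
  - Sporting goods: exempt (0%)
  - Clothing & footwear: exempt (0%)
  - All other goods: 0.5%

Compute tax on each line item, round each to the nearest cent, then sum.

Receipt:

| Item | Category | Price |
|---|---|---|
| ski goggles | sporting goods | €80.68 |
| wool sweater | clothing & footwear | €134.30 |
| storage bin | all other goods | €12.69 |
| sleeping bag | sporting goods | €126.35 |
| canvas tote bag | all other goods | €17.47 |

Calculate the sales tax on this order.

Ski goggles €80.68: sporting goods → 9.75% + 0% district = 9.75% → €7.87
Wool sweater €134.30: clothing & footwear → 5.25% + 0% district = 5.25% → €7.05
Storage bin €12.69: all other goods → 7.5% + 0.5% district = 8% → €1.02
Sleeping bag €126.35: sporting goods → 9.75% + 0% district = 9.75% → €12.32
Canvas tote bag €17.47: all other goods → 7.5% + 0.5% district = 8% → €1.40
Total tax = €7.87 + €7.05 + €1.02 + €12.32 + €1.40 = €29.66

€29.66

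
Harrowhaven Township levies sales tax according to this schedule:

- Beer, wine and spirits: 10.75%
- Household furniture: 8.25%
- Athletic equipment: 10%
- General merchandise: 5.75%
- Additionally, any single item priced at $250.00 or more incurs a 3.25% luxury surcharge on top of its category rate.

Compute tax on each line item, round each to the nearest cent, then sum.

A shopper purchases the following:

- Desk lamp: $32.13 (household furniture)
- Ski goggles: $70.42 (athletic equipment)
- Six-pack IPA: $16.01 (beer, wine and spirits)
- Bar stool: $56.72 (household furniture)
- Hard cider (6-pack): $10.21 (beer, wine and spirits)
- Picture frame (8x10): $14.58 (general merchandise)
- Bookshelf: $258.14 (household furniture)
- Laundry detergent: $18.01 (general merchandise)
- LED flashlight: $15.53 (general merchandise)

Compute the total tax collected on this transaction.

Desk lamp $32.13: household furniture → 8.25% → $2.65
Ski goggles $70.42: athletic equipment → 10% → $7.04
Six-pack IPA $16.01: beer, wine and spirits → 10.75% → $1.72
Bar stool $56.72: household furniture → 8.25% → $4.68
Hard cider (6-pack) $10.21: beer, wine and spirits → 10.75% → $1.10
Picture frame (8x10) $14.58: general merchandise → 5.75% → $0.84
Bookshelf $258.14: household furniture → 8.25% + 3.25% surcharge = 11.5% → $29.69
Laundry detergent $18.01: general merchandise → 5.75% → $1.04
LED flashlight $15.53: general merchandise → 5.75% → $0.89
Total tax = $2.65 + $7.04 + $1.72 + $4.68 + $1.10 + $0.84 + $29.69 + $1.04 + $0.89 = $49.65

$49.65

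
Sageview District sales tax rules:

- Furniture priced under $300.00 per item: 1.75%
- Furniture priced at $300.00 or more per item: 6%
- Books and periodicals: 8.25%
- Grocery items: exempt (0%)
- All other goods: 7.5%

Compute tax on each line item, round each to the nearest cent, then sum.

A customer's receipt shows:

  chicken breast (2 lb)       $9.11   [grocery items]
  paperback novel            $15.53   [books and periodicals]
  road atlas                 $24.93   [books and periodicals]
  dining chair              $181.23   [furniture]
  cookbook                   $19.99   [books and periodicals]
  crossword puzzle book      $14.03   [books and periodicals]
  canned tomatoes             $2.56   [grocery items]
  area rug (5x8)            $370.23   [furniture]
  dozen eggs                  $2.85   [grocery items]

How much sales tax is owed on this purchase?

Chicken breast (2 lb) $9.11: grocery items → 0% → $0.00
Paperback novel $15.53: books and periodicals → 8.25% → $1.28
Road atlas $24.93: books and periodicals → 8.25% → $2.06
Dining chair $181.23: furniture, under $300.00 → 1.75% → $3.17
Cookbook $19.99: books and periodicals → 8.25% → $1.65
Crossword puzzle book $14.03: books and periodicals → 8.25% → $1.16
Canned tomatoes $2.56: grocery items → 0% → $0.00
Area rug (5x8) $370.23: furniture, $300.00 or more → 6% → $22.21
Dozen eggs $2.85: grocery items → 0% → $0.00
Total tax = $1.28 + $2.06 + $3.17 + $1.65 + $1.16 + $22.21 = $31.53

$31.53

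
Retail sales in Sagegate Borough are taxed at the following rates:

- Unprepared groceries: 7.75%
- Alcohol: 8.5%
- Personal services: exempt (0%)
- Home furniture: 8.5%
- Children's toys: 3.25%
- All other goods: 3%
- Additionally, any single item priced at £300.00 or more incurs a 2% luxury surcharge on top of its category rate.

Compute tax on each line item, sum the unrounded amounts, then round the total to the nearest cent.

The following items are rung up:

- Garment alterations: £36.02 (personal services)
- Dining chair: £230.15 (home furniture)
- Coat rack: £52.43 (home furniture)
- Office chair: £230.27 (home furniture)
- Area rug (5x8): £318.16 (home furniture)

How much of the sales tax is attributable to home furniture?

£77.00

Dining chair £230.15: home furniture → 8.5% → £19.56275
Coat rack £52.43: home furniture → 8.5% → £4.45655
Office chair £230.27: home furniture → 8.5% → £19.57295
Area rug (5x8) £318.16: home furniture → 8.5% + 2% surcharge = 10.5% → £33.4068
Tax on home furniture: unrounded sum = £76.99905 → £77.00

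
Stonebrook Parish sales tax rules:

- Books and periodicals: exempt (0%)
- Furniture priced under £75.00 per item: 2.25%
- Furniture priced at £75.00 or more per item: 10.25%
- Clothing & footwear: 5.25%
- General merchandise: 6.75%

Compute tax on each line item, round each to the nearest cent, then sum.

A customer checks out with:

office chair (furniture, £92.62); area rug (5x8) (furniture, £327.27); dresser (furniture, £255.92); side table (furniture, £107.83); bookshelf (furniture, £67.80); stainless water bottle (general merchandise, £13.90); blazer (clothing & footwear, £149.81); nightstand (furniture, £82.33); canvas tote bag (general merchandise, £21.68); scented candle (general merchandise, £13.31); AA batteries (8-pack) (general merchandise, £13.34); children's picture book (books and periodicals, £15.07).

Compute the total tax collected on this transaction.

£102.36

Office chair £92.62: furniture, £75.00 or more → 10.25% → £9.49
Area rug (5x8) £327.27: furniture, £75.00 or more → 10.25% → £33.55
Dresser £255.92: furniture, £75.00 or more → 10.25% → £26.23
Side table £107.83: furniture, £75.00 or more → 10.25% → £11.05
Bookshelf £67.80: furniture, under £75.00 → 2.25% → £1.53
Stainless water bottle £13.90: general merchandise → 6.75% → £0.94
Blazer £149.81: clothing & footwear → 5.25% → £7.87
Nightstand £82.33: furniture, £75.00 or more → 10.25% → £8.44
Canvas tote bag £21.68: general merchandise → 6.75% → £1.46
Scented candle £13.31: general merchandise → 6.75% → £0.90
AA batteries (8-pack) £13.34: general merchandise → 6.75% → £0.90
Children's picture book £15.07: books and periodicals → 0% → £0.00
Total tax = £9.49 + £33.55 + £26.23 + £11.05 + £1.53 + £0.94 + £7.87 + £8.44 + £1.46 + £0.90 + £0.90 = £102.36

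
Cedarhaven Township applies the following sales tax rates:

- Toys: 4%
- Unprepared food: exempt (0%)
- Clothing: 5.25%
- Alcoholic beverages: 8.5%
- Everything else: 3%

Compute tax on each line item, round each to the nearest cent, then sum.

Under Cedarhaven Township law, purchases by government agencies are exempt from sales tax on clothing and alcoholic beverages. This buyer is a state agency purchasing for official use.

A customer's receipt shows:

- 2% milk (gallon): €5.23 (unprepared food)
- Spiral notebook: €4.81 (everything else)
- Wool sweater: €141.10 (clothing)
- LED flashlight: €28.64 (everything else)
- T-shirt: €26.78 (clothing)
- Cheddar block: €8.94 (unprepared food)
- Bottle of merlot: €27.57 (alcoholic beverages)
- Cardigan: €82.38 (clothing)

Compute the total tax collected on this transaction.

2% milk (gallon) €5.23: unprepared food → 0% → €0.00
Spiral notebook €4.81: everything else → 3% → €0.14
Wool sweater €141.10: clothing, buyer-exempt → 0% → €0.00
LED flashlight €28.64: everything else → 3% → €0.86
T-shirt €26.78: clothing, buyer-exempt → 0% → €0.00
Cheddar block €8.94: unprepared food → 0% → €0.00
Bottle of merlot €27.57: alcoholic beverages, buyer-exempt → 0% → €0.00
Cardigan €82.38: clothing, buyer-exempt → 0% → €0.00
Total tax = €0.14 + €0.86 = €1.00

€1.00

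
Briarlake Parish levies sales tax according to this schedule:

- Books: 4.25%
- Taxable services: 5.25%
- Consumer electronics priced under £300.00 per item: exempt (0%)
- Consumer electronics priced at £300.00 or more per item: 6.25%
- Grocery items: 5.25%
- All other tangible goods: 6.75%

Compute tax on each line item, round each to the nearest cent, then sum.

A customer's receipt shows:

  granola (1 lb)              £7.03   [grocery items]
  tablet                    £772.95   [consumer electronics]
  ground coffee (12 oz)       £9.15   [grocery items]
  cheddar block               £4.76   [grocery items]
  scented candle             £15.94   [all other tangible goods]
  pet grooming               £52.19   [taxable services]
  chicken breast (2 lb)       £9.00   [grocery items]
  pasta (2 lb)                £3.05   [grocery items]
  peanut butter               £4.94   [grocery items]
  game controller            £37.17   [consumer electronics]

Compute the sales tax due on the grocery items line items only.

Granola (1 lb) £7.03: grocery items → 5.25% → £0.37
Ground coffee (12 oz) £9.15: grocery items → 5.25% → £0.48
Cheddar block £4.76: grocery items → 5.25% → £0.25
Chicken breast (2 lb) £9.00: grocery items → 5.25% → £0.47
Pasta (2 lb) £3.05: grocery items → 5.25% → £0.16
Peanut butter £4.94: grocery items → 5.25% → £0.26
Tax on grocery items = £0.37 + £0.48 + £0.25 + £0.47 + £0.16 + £0.26 = £1.99

£1.99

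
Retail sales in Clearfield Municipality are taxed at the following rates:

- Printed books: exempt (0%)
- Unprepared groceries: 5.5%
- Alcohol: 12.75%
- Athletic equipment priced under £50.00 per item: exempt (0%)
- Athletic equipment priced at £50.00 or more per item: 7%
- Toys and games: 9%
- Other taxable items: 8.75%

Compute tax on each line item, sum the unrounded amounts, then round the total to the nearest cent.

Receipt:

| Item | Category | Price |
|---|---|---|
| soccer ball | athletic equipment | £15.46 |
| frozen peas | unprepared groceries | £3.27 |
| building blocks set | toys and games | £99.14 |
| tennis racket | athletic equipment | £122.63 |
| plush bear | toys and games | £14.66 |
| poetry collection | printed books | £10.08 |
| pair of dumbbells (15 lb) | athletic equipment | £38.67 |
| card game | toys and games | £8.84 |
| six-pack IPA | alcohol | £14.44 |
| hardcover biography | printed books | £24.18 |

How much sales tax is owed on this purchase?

Soccer ball £15.46: athletic equipment, under £50.00 → 0% → £0.00
Frozen peas £3.27: unprepared groceries → 5.5% → £0.17985
Building blocks set £99.14: toys and games → 9% → £8.9226
Tennis racket £122.63: athletic equipment, £50.00 or more → 7% → £8.5841
Plush bear £14.66: toys and games → 9% → £1.3194
Poetry collection £10.08: printed books → 0% → £0.00
Pair of dumbbells (15 lb) £38.67: athletic equipment, under £50.00 → 0% → £0.00
Card game £8.84: toys and games → 9% → £0.7956
Six-pack IPA £14.44: alcohol → 12.75% → £1.8411
Hardcover biography £24.18: printed books → 0% → £0.00
Unrounded tax sum = £21.64265 → £21.64

£21.64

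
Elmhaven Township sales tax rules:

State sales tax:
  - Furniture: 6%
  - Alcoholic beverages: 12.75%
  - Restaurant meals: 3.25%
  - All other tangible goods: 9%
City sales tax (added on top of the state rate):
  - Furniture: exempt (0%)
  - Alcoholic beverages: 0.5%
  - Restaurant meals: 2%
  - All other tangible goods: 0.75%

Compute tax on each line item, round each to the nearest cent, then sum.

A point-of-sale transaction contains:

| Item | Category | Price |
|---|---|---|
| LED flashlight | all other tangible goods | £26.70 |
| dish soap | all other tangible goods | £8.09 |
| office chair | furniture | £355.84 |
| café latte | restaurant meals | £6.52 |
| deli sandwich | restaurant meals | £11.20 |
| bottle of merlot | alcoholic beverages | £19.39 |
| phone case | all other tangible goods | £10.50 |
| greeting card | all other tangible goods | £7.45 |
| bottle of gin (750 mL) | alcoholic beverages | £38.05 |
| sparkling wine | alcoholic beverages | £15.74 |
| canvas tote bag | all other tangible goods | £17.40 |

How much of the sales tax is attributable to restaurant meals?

Café latte £6.52: restaurant meals → 3.25% + 2% city = 5.25% → £0.34
Deli sandwich £11.20: restaurant meals → 3.25% + 2% city = 5.25% → £0.59
Tax on restaurant meals = £0.34 + £0.59 = £0.93

£0.93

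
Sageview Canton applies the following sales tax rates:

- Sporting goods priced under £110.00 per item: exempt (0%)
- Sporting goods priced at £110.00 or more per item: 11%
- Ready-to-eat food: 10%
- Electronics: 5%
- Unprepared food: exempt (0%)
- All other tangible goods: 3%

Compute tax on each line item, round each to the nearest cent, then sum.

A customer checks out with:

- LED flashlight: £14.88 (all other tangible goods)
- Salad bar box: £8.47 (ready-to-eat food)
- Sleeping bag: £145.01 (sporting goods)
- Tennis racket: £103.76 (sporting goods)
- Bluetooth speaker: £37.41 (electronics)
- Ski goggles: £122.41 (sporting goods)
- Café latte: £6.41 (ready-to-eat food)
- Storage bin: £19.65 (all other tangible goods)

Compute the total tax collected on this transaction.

LED flashlight £14.88: all other tangible goods → 3% → £0.45
Salad bar box £8.47: ready-to-eat food → 10% → £0.85
Sleeping bag £145.01: sporting goods, £110.00 or more → 11% → £15.95
Tennis racket £103.76: sporting goods, under £110.00 → 0% → £0.00
Bluetooth speaker £37.41: electronics → 5% → £1.87
Ski goggles £122.41: sporting goods, £110.00 or more → 11% → £13.47
Café latte £6.41: ready-to-eat food → 10% → £0.64
Storage bin £19.65: all other tangible goods → 3% → £0.59
Total tax = £0.45 + £0.85 + £15.95 + £1.87 + £13.47 + £0.64 + £0.59 = £33.82

£33.82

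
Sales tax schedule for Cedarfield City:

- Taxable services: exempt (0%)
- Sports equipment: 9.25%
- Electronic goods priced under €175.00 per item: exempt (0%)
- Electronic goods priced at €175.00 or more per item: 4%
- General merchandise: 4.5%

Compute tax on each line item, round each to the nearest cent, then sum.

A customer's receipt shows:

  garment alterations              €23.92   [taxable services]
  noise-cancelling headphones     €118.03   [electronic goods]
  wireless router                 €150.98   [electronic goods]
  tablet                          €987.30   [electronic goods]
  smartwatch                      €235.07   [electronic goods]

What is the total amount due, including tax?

Garment alterations €23.92: taxable services → 0% → €0.00
Noise-cancelling headphones €118.03: electronic goods, under €175.00 → 0% → €0.00
Wireless router €150.98: electronic goods, under €175.00 → 0% → €0.00
Tablet €987.30: electronic goods, €175.00 or more → 4% → €39.49
Smartwatch €235.07: electronic goods, €175.00 or more → 4% → €9.40
Subtotal = €1515.30; tax = €48.89; total due = €1564.19

€1564.19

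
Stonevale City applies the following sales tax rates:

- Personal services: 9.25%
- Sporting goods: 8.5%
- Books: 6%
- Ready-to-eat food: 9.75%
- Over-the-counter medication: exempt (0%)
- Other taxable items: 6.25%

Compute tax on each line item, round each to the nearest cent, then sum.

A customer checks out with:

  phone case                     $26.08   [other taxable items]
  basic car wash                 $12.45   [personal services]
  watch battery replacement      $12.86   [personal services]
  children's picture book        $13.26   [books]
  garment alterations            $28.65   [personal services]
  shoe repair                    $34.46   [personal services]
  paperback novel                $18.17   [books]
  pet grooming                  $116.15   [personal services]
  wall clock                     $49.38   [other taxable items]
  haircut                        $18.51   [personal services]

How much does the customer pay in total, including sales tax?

Phone case $26.08: other taxable items → 6.25% → $1.63
Basic car wash $12.45: personal services → 9.25% → $1.15
Watch battery replacement $12.86: personal services → 9.25% → $1.19
Children's picture book $13.26: books → 6% → $0.80
Garment alterations $28.65: personal services → 9.25% → $2.65
Shoe repair $34.46: personal services → 9.25% → $3.19
Paperback novel $18.17: books → 6% → $1.09
Pet grooming $116.15: personal services → 9.25% → $10.74
Wall clock $49.38: other taxable items → 6.25% → $3.09
Haircut $18.51: personal services → 9.25% → $1.71
Subtotal = $329.97; tax = $27.24; total due = $357.21

$357.21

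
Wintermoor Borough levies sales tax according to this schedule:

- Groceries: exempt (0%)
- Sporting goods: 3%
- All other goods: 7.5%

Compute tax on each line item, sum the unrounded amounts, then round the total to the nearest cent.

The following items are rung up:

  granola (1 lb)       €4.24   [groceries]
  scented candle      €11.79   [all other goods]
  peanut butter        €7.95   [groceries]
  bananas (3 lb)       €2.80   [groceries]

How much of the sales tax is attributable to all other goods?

Scented candle €11.79: all other goods → 7.5% → €0.88425
Tax on all other goods: unrounded sum = €0.88425 → €0.88

€0.88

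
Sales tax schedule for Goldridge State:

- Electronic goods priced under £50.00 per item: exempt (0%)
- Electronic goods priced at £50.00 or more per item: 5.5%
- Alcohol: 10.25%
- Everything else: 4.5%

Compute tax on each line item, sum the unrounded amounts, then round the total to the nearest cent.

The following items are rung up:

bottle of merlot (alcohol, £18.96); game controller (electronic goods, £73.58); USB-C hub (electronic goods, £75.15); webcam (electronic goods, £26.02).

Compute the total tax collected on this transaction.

Bottle of merlot £18.96: alcohol → 10.25% → £1.9434
Game controller £73.58: electronic goods, £50.00 or more → 5.5% → £4.0469
USB-C hub £75.15: electronic goods, £50.00 or more → 5.5% → £4.13325
Webcam £26.02: electronic goods, under £50.00 → 0% → £0.00
Unrounded tax sum = £10.12355 → £10.12

£10.12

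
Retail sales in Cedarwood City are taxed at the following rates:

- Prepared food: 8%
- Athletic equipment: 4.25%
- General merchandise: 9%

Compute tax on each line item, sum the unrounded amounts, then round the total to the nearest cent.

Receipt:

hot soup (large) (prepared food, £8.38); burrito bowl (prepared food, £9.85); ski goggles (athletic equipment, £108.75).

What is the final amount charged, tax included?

Hot soup (large) £8.38: prepared food → 8% → £0.6704
Burrito bowl £9.85: prepared food → 8% → £0.788
Ski goggles £108.75: athletic equipment → 4.25% → £4.621875
Subtotal = £126.98; unrounded tax = £6.080275 → £6.08; total due = £133.06

£133.06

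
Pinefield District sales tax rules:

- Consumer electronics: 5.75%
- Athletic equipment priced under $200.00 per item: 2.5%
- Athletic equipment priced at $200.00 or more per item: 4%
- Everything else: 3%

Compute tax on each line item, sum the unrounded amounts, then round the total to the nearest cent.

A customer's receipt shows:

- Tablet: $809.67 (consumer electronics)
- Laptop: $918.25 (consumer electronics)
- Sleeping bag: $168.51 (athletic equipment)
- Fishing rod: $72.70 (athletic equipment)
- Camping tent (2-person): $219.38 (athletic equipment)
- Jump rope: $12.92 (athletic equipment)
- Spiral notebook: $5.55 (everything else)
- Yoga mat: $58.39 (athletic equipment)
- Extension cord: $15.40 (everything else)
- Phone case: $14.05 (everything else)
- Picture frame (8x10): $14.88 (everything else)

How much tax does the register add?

$117.44

Tablet $809.67: consumer electronics → 5.75% → $46.556025
Laptop $918.25: consumer electronics → 5.75% → $52.799375
Sleeping bag $168.51: athletic equipment, under $200.00 → 2.5% → $4.21275
Fishing rod $72.70: athletic equipment, under $200.00 → 2.5% → $1.8175
Camping tent (2-person) $219.38: athletic equipment, $200.00 or more → 4% → $8.7752
Jump rope $12.92: athletic equipment, under $200.00 → 2.5% → $0.323
Spiral notebook $5.55: everything else → 3% → $0.1665
Yoga mat $58.39: athletic equipment, under $200.00 → 2.5% → $1.45975
Extension cord $15.40: everything else → 3% → $0.462
Phone case $14.05: everything else → 3% → $0.4215
Picture frame (8x10) $14.88: everything else → 3% → $0.4464
Unrounded tax sum = $117.44 → $117.44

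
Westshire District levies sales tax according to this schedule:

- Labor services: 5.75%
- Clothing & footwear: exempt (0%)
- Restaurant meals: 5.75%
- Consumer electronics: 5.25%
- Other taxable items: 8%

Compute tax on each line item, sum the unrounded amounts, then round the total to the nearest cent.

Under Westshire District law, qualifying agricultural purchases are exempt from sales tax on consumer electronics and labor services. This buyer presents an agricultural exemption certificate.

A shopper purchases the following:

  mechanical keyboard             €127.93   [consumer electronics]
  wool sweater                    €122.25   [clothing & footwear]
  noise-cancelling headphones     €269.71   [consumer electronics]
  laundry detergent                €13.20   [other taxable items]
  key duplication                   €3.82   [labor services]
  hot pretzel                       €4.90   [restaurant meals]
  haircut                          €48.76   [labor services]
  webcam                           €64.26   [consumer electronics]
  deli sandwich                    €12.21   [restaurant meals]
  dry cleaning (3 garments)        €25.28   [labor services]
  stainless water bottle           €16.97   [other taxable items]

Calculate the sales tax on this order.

€3.40

Mechanical keyboard €127.93: consumer electronics, buyer-exempt → 0% → €0.00
Wool sweater €122.25: clothing & footwear → 0% → €0.00
Noise-cancelling headphones €269.71: consumer electronics, buyer-exempt → 0% → €0.00
Laundry detergent €13.20: other taxable items → 8% → €1.056
Key duplication €3.82: labor services, buyer-exempt → 0% → €0.00
Hot pretzel €4.90: restaurant meals → 5.75% → €0.28175
Haircut €48.76: labor services, buyer-exempt → 0% → €0.00
Webcam €64.26: consumer electronics, buyer-exempt → 0% → €0.00
Deli sandwich €12.21: restaurant meals → 5.75% → €0.702075
Dry cleaning (3 garments) €25.28: labor services, buyer-exempt → 0% → €0.00
Stainless water bottle €16.97: other taxable items → 8% → €1.3576
Unrounded tax sum = €3.397425 → €3.40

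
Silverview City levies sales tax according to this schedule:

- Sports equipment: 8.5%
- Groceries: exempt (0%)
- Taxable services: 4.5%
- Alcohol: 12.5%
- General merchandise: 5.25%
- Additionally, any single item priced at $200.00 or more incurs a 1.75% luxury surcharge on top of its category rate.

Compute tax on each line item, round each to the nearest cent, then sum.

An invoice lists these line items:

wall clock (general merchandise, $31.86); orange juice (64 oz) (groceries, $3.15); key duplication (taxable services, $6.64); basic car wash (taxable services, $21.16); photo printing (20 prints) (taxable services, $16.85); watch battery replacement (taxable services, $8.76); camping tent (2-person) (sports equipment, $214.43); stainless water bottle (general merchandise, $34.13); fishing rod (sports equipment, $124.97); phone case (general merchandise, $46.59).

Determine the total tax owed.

Wall clock $31.86: general merchandise → 5.25% → $1.67
Orange juice (64 oz) $3.15: groceries → 0% → $0.00
Key duplication $6.64: taxable services → 4.5% → $0.30
Basic car wash $21.16: taxable services → 4.5% → $0.95
Photo printing (20 prints) $16.85: taxable services → 4.5% → $0.76
Watch battery replacement $8.76: taxable services → 4.5% → $0.39
Camping tent (2-person) $214.43: sports equipment → 8.5% + 1.75% surcharge = 10.25% → $21.98
Stainless water bottle $34.13: general merchandise → 5.25% → $1.79
Fishing rod $124.97: sports equipment → 8.5% → $10.62
Phone case $46.59: general merchandise → 5.25% → $2.45
Total tax = $1.67 + $0.30 + $0.95 + $0.76 + $0.39 + $21.98 + $1.79 + $10.62 + $2.45 = $40.91

$40.91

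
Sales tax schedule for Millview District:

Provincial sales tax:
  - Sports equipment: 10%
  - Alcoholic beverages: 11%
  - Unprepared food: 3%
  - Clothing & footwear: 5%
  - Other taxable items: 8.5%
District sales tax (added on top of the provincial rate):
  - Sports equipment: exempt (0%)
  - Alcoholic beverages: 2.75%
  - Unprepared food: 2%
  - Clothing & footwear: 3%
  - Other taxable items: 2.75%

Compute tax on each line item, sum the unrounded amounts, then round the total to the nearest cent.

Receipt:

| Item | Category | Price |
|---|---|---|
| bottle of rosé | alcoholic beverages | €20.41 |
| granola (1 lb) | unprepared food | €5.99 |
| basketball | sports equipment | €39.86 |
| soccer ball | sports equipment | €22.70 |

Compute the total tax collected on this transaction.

Bottle of rosé €20.41: alcoholic beverages → 11% + 2.75% district = 13.75% → €2.806375
Granola (1 lb) €5.99: unprepared food → 3% + 2% district = 5% → €0.2995
Basketball €39.86: sports equipment → 10% + 0% district = 10% → €3.986
Soccer ball €22.70: sports equipment → 10% + 0% district = 10% → €2.27
Unrounded tax sum = €9.361875 → €9.36

€9.36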